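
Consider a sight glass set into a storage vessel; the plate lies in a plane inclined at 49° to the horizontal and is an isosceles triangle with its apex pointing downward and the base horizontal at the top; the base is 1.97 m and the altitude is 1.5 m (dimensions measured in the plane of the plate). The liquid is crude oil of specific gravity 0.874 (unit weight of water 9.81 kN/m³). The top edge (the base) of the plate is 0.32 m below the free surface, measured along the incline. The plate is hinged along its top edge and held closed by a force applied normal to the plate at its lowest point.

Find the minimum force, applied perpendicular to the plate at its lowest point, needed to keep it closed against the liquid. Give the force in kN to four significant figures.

P ≈ 3.410 kN

γ = 0.874 × 9.81 = 8.57394 kN/m³.
Let θ = 49° be the plate's angle to the horizontal; measure y along the incline from where the plane meets the free surface. Vertical depth h = y·sinθ with sinθ = 0.754710.
With the apex down, the centroid sits h/3 = 1.5/3 = 0.5 m below the base (the top edge), so y_c = 0.32 + 0.5 = 0.82 m and h_c = 0.82 × 0.754710 = 0.618862 m.
A = ½ × 1.97 × 1.5 = 1.4775 m².
Resultant F = γ·h_c·A = 8.57394 × 0.618862 × 1.4775 = 7.83974 kN.
I_c = b·h³/36 = 1.97 × 1.5³/36 = 0.184688 m⁴.
Centre of pressure: y_p = y_c + I_c/(y_c·A) = 0.82 + 0.184688/(0.82 × 1.4775) = 0.82 + 0.152439 = 0.972439 m along the plane.
The resultant acts 0.5 + 0.152439 = 0.652439 m (along the plate) below the hinge at the top edge, so the moment about the hinge is M = F × 0.652439 = 7.83974 × 0.652439 = 5.11495 kN·m.
A normal force at the bottom, 1.5 m from the hinge, must supply this moment: P = 5.11495/1.5 = 3.40997 kN.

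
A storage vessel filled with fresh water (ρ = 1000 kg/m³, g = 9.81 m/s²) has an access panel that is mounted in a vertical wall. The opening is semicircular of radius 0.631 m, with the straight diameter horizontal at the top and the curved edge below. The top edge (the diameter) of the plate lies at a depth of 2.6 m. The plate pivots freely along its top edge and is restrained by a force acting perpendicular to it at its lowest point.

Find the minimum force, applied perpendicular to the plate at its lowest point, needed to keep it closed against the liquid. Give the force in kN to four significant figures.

γ = ρg = 1000 × 9.81 = 9810 N/m³ = 9.81 kN/m³.
The centroid of a semicircle lies 4r/(3π) = 0.267805 m from the diameter, here below the top edge, so the centroid depth is h_c = 2.6 + 0.267805 = 2.86781 m.
A = πr²/2 = π × 0.631²/2 = 0.62543 m².
Resultant F = γ·h_c·A = 9.81 × 2.86781 × 0.62543 = 17.5954 kN.
I_c = (π/8 − 8/(9π))·r⁴ = 0.109757 × 0.631⁴ = 0.0174 m⁴.
Centre of pressure: y_p = y_c + I_c/(y_c·A) = 2.86781 + 0.0174/(2.86781 × 0.62543) = 2.86781 + 0.00970108 = 2.87751 m along the plane.
The resultant acts 0.267805 + 0.00970108 = 0.277506 m (along the plate) below the hinge at the top edge, so the moment about the hinge is M = F × 0.277506 = 17.5954 × 0.277506 = 4.88283 kN·m.
A normal force at the bottom, 0.631 m from the hinge, must supply this moment: P = 4.88283/0.631 = 7.73824 kN.

P ≈ 7.738 kN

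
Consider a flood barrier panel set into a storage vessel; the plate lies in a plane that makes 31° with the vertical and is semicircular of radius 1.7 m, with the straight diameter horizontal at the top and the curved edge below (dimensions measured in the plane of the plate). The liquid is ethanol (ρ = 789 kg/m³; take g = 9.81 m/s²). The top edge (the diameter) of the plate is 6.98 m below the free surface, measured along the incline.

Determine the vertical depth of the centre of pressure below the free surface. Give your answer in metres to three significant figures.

γ = ρg = 789 × 9.81 / 1000 = 7.74009 kN/m³.
The plate makes 31° with the vertical, i.e. θ = 90° − 31° = 59° to the horizontal. Measuring y along the incline from the free-surface line, vertical depth h = y·sinθ with sinθ = 0.857167.
The centroid of a semicircle lies 4r/(3π) = 0.721502 m from the diameter, here below the top edge, so y_c = 6.98 + 0.721502 = 7.7015 m and h_c = 7.7015 × 0.857167 = 6.60147 m.
A = πr²/2 = π × 1.7²/2 = 4.5396 m².
Resultant F = γ·h_c·A = 7.74009 × 6.60147 × 4.5396 = 231.955 kN.
I_c = (π/8 − 8/(9π))·r⁴ = 0.109757 × 1.7⁴ = 0.916701 m⁴.
Centre of pressure: y_p = y_c + I_c/(y_c·A) = 7.7015 + 0.916701/(7.7015 × 4.5396) = 7.7015 + 0.0262201 = 7.72772 m along the plane.
Vertically, h_p = y_p·sinθ = 7.72772 × 0.857167 = 6.62395 m.

h_p = 6.62 m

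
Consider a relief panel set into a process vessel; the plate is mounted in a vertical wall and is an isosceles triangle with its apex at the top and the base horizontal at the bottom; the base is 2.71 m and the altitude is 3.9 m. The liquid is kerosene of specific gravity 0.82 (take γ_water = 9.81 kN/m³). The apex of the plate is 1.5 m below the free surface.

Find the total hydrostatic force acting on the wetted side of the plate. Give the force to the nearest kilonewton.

γ = 0.82 × 9.81 = 8.0442 kN/m³.
With the apex up, the centroid sits 2h/3 = 2 × 3.9/3 = 2.6 m below the apex, so the centroid depth is h_c = 1.5 + 2.6 = 4.1 m.
A = ½ × 2.71 × 3.9 = 5.2845 m².
Resultant F = γ·h_c·A = 8.0442 × 4.1 × 5.2845 = 174.289 kN.

F ≈ 174 kN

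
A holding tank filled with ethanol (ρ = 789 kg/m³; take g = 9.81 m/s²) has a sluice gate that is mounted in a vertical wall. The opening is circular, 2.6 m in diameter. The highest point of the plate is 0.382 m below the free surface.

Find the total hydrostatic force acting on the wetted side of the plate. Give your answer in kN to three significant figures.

F ≈ 69.1 kN

γ = ρg = 789 × 9.81 / 1000 = 7.74009 kN/m³.
The centroid is at the centre, 1.3 m below the top of the plate, so the centroid depth is h_c = 0.382 + 1.3 = 1.682 m.
A = π(1.3)² = 5.30929 m².
Resultant F = γ·h_c·A = 7.74009 × 1.682 × 5.30929 = 69.1208 kN.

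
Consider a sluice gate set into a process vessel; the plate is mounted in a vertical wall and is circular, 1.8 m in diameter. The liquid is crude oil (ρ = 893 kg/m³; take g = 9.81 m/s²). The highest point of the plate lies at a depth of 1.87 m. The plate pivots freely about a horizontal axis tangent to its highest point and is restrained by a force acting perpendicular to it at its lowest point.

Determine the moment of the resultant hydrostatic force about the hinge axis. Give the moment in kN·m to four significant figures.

γ = ρg = 893 × 9.81 / 1000 = 8.76033 kN/m³.
The centroid is at the centre, 0.9 m below the top of the plate, so the centroid depth is h_c = 1.87 + 0.9 = 2.77 m.
A = π(0.9)² = 2.54469 m².
Resultant F = γ·h_c·A = 8.76033 × 2.77 × 2.54469 = 61.7497 kN.
I_c = πr⁴/4 = π × 0.9⁴/4 = 0.5153 m⁴.
Centre of pressure: y_p = y_c + I_c/(y_c·A) = 2.77 + 0.5153/(2.77 × 2.54469) = 2.77 + 0.0731047 = 2.8431 m along the plane.
The resultant acts 0.9 + 0.0731047 = 0.973105 m (along the plate) below the hinge at the top edge, so the moment about the hinge is M = F × 0.973105 = 61.7497 × 0.973105 = 60.0889 kN·m.

M ≈ 60.09 kN·m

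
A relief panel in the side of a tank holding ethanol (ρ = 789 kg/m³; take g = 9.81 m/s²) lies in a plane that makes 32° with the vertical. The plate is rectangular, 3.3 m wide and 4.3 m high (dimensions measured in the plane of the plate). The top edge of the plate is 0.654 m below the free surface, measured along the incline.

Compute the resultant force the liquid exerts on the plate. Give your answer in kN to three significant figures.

γ = ρg = 789 × 9.81 / 1000 = 7.74009 kN/m³.
The plate makes 32° with the vertical, i.e. θ = 90° − 32° = 58° to the horizontal. Measuring y along the incline from the free-surface line, vertical depth h = y·sinθ with sinθ = 0.848048.
The centroid lies 4.3/2 = 2.15 m below the top edge, so y_c = 0.654 + 2.15 = 2.804 m and h_c = 2.804 × 0.848048 = 2.37793 m.
A = 3.3 × 4.3 = 14.19 m².
Resultant F = γ·h_c·A = 7.74009 × 2.37793 × 14.19 = 261.173 kN.

F ≈ 261 kN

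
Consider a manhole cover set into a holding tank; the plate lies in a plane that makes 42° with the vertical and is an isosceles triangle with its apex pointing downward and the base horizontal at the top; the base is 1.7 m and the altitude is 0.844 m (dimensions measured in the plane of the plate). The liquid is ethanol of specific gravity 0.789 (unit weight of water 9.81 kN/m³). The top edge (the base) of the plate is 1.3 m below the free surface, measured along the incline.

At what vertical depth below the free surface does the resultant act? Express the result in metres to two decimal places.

γ = 0.789 × 9.81 = 7.74009 kN/m³.
The plate makes 42° with the vertical, i.e. θ = 90° − 42° = 48° to the horizontal. Measuring y along the incline from the free-surface line, vertical depth h = y·sinθ with sinθ = 0.743145.
With the apex down, the centroid sits h/3 = 0.844/3 = 0.281333 m below the base (the top edge), so y_c = 1.3 + 0.281333 = 1.58133 m and h_c = 1.58133 × 0.743145 = 1.17516 m.
A = ½ × 1.7 × 0.844 = 0.7174 m².
Resultant F = γ·h_c·A = 7.74009 × 1.17516 × 0.7174 = 6.52536 kN.
I_c = b·h³/36 = 1.7 × 0.844³/36 = 0.0283905 m⁴.
Centre of pressure: y_p = y_c + I_c/(y_c·A) = 1.58133 + 0.0283905/(1.58133 × 0.7174) = 1.58133 + 0.0250259 = 1.60636 m along the plane.
Vertically, h_p = y_p·sinθ = 1.60636 × 0.743145 = 1.19376 m.

h_p = 1.19 m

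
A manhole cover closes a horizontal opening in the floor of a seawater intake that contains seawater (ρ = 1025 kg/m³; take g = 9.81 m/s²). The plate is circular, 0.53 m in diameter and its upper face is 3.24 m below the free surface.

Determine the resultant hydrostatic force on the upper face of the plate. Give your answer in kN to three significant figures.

γ = ρg = 1025 × 9.81 / 1000 = 10.05525 kN/m³.
The plate is horizontal, so pressure is uniform at p = γ·h = 10.05525 × 3.24 = 32.579 kN/m².
A = π(0.265)² = 0.220618 m².
F = p·A = 32.579 × 0.220618 = 7.18751 kN.

F ≈ 7.19 kN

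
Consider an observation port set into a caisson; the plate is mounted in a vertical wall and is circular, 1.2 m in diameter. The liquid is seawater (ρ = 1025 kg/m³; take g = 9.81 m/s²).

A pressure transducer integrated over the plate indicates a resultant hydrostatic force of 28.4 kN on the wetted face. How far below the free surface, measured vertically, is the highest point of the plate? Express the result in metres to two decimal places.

γ = ρg = 1025 × 9.81 / 1000 = 10.05525 kN/m³.
A = π(0.6)² = 1.13097 m².
From F = γ·h_c·A, the centroid depth is h_c = 28.4/(10.05525 × 1.13097) = 2.49732 m.
The centroid is at the centre, 0.6 m below the top of the plate, so the highest point sits at h_top = 2.49732 − 0.6 = 1.89732 m below the surface.

d_top ≈ 1.90 m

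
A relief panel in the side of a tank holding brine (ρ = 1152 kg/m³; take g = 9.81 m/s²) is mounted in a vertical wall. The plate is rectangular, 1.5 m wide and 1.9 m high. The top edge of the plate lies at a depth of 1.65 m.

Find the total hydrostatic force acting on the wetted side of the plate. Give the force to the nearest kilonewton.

γ = ρg = 1152 × 9.81 / 1000 = 11.30112 kN/m³.
The centroid lies 1.9/2 = 0.95 m below the top edge, so the centroid depth is h_c = 1.65 + 0.95 = 2.6 m.
A = 1.5 × 1.9 = 2.85 m².
Resultant F = γ·h_c·A = 11.30112 × 2.6 × 2.85 = 83.7413 kN.

F ≈ 84 kN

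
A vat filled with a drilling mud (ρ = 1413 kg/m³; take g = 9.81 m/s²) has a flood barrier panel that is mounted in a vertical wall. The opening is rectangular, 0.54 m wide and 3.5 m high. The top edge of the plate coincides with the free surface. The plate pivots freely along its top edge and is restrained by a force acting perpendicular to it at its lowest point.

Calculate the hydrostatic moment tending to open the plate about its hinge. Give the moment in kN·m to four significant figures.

γ = ρg = 1413 × 9.81 / 1000 = 13.86153 kN/m³.
The centroid lies 3.5/2 = 1.75 m below the top edge, so the centroid depth is h_c = 1.75 m.
A = 0.54 × 3.5 = 1.89 m².
Resultant F = γ·h_c·A = 13.86153 × 1.75 × 1.89 = 45.847 kN.
I_c = b·h³/12 = 0.54 × 3.5³/12 = 1.92938 m⁴.
Centre of pressure: y_p = y_c + I_c/(y_c·A) = 1.75 + 1.92938/(1.75 × 1.89) = 1.75 + 0.583335 = 2.33333 m along the plane.
The resultant acts 1.75 + 0.583335 = 2.33333 m (along the plate) below the hinge at the top edge, so the moment about the hinge is M = F × 2.33333 = 45.847 × 2.33333 = 106.976 kN·m.

M ≈ 107.0 kN·m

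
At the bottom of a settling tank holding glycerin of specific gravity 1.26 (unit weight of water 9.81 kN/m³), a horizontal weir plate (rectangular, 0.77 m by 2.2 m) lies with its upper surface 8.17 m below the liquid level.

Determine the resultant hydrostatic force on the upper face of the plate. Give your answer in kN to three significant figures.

F ≈ 171 kN

γ = 1.26 × 9.81 = 12.3606 kN/m³.
The plate is horizontal, so pressure is uniform at p = γ·h = 12.3606 × 8.17 = 100.986 kN/m².
A = 0.77 × 2.2 = 1.694 m².
F = p·A = 100.986 × 1.694 = 171.07 kN.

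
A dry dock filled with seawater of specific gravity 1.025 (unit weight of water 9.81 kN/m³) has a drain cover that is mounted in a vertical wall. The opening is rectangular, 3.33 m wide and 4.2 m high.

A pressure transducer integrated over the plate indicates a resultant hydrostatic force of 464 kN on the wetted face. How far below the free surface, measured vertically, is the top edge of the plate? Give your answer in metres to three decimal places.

γ = 1.025 × 9.81 = 10.05525 kN/m³.
A = 3.33 × 4.2 = 13.986 m².
From F = γ·h_c·A, the centroid depth is h_c = 464/(10.05525 × 13.986) = 3.29937 m.
The centroid lies 4.2/2 = 2.1 m below the top edge, so the top edge sits at h_top = 3.29937 − 2.1 = 1.19937 m below the surface.

d_top ≈ 1.199 m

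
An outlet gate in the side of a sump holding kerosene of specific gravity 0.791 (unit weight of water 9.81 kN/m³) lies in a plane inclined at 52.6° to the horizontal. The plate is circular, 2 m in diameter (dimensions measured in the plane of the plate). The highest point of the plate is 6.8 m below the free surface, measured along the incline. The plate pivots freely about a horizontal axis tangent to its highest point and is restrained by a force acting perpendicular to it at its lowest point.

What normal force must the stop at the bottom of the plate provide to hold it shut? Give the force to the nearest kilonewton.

γ = 0.791 × 9.81 = 7.75971 kN/m³.
Let θ = 52.6° be the plate's angle to the horizontal; measure y along the incline from where the plane meets the free surface. Vertical depth h = y·sinθ with sinθ = 0.794415.
The centroid is at the centre, 1 m below the top of the plate, so y_c = 6.8 + 1 = 7.8 m and h_c = 7.8 × 0.794415 = 6.19644 m.
A = π(1)² = 3.14159 m².
Resultant F = γ·h_c·A = 7.75971 × 6.19644 × 3.14159 = 151.056 kN.
I_c = πr⁴/4 = π × 1⁴/4 = 0.785398 m⁴.
Centre of pressure: y_p = y_c + I_c/(y_c·A) = 7.8 + 0.785398/(7.8 × 3.14159) = 7.8 + 0.0320513 = 7.83205 m along the plane.
The resultant acts 1 + 0.0320513 = 1.03205 m (along the plate) below the hinge at the top edge, so the moment about the hinge is M = F × 1.03205 = 151.056 × 1.03205 = 155.897 kN·m.
A normal force at the bottom, 2 m from the hinge, must supply this moment: P = 155.897/2 = 77.9485 kN.

P ≈ 78 kN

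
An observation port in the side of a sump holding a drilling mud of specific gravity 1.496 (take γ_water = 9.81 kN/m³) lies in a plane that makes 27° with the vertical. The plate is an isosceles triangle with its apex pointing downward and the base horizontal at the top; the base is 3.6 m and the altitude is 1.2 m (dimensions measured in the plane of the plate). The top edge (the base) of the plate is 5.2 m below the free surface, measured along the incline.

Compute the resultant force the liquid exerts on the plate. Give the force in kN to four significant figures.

γ = 1.496 × 9.81 = 14.67576 kN/m³.
The plate makes 27° with the vertical, i.e. θ = 90° − 27° = 63° to the horizontal. Measuring y along the incline from the free-surface line, vertical depth h = y·sinθ with sinθ = 0.891007.
With the apex down, the centroid sits h/3 = 1.2/3 = 0.4 m below the base (the top edge), so y_c = 5.2 + 0.4 = 5.6 m and h_c = 5.6 × 0.891007 = 4.98964 m.
A = ½ × 3.6 × 1.2 = 2.16 m².
Resultant F = γ·h_c·A = 14.67576 × 4.98964 × 2.16 = 158.17 kN.

F ≈ 158.2 kN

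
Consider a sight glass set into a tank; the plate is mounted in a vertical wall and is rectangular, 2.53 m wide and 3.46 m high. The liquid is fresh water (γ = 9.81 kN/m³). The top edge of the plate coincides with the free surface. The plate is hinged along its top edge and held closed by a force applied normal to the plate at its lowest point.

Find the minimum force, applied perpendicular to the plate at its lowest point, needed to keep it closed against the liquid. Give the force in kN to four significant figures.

γ = 9.81 kN/m³.
The centroid lies 3.46/2 = 1.73 m below the top edge, so the centroid depth is h_c = 1.73 m.
A = 2.53 × 3.46 = 8.7538 m².
Resultant F = γ·h_c·A = 9.81 × 1.73 × 8.7538 = 148.563 kN.
I_c = b·h³/12 = 2.53 × 3.46³/12 = 8.73308 m⁴.
Centre of pressure: y_p = y_c + I_c/(y_c·A) = 1.73 + 8.73308/(1.73 × 8.7538) = 1.73 + 0.576666 = 2.30667 m along the plane.
The resultant acts 1.73 + 0.576666 = 2.30667 m (along the plate) below the hinge at the top edge, so the moment about the hinge is M = F × 2.30667 = 148.563 × 2.30667 = 342.686 kN·m.
A normal force at the bottom, 3.46 m from the hinge, must supply this moment: P = 342.686/3.46 = 99.0422 kN.

P ≈ 99.04 kN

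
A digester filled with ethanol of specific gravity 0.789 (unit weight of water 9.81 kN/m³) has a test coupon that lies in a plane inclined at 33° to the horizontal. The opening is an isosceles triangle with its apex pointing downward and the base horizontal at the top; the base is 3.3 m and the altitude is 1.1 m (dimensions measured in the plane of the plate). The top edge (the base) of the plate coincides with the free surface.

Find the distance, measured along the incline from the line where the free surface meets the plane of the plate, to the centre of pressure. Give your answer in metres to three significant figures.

y_p = 0.550 m

γ = 0.789 × 9.81 = 7.74009 kN/m³.
Let θ = 33° be the plate's angle to the horizontal; measure y along the incline from where the plane meets the free surface. Vertical depth h = y·sinθ with sinθ = 0.544639.
With the apex down, the centroid sits h/3 = 1.1/3 = 0.366667 m below the base (the top edge), so y_c = 0.366667 m and h_c = 0.366667 × 0.544639 = 0.199701 m.
A = ½ × 3.3 × 1.1 = 1.815 m².
Resultant F = γ·h_c·A = 7.74009 × 0.199701 × 1.815 = 2.80545 kN.
I_c = b·h³/36 = 3.3 × 1.1³/36 = 0.122008 m⁴.
Centre of pressure: y_p = y_c + I_c/(y_c·A) = 0.366667 + 0.122008/(0.366667 × 1.815) = 0.366667 + 0.183333 = 0.55 m along the plane.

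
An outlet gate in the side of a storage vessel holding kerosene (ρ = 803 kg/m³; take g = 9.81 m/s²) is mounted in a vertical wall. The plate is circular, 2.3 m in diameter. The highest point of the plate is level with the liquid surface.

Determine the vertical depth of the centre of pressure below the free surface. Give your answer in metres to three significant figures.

h_p = 1.44 m

γ = ρg = 803 × 9.81 / 1000 = 7.87743 kN/m³.
The centroid is at the centre, 1.15 m below the top of the plate, so the centroid depth is h_c = 1.15 m.
A = π(1.15)² = 4.15476 m².
Resultant F = γ·h_c·A = 7.87743 × 1.15 × 4.15476 = 37.6382 kN.
I_c = πr⁴/4 = π × 1.15⁴/4 = 1.37367 m⁴.
Centre of pressure: y_p = y_c + I_c/(y_c·A) = 1.15 + 1.37367/(1.15 × 4.15476) = 1.15 + 0.287501 = 1.4375 m along the plane.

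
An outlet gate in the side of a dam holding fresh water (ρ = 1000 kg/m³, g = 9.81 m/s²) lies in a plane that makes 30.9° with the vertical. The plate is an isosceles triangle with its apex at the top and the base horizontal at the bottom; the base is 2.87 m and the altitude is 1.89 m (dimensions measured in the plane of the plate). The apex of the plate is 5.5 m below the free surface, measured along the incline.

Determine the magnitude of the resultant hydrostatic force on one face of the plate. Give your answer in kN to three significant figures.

γ = ρg = 1000 × 9.81 = 9810 N/m³ = 9.81 kN/m³.
The plate makes 30.9° with the vertical, i.e. θ = 90° − 30.9° = 59.1° to the horizontal. Measuring y along the incline from the free-surface line, vertical depth h = y·sinθ with sinθ = 0.858065.
With the apex up, the centroid sits 2h/3 = 2 × 1.89/3 = 1.26 m below the apex, so y_c = 5.5 + 1.26 = 6.76 m and h_c = 6.76 × 0.858065 = 5.80052 m.
A = ½ × 2.87 × 1.89 = 2.71215 m².
Resultant F = γ·h_c·A = 9.81 × 5.80052 × 2.71215 = 154.33 kN.

F ≈ 154 kN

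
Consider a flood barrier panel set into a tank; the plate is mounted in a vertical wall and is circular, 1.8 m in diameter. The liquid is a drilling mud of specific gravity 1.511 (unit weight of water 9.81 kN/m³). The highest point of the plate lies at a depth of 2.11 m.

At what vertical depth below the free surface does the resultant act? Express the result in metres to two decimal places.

γ = 1.511 × 9.81 = 14.82291 kN/m³.
The centroid is at the centre, 0.9 m below the top of the plate, so the centroid depth is h_c = 2.11 + 0.9 = 3.01 m.
A = π(0.9)² = 2.54469 m².
Resultant F = γ·h_c·A = 14.82291 × 3.01 × 2.54469 = 113.536 kN.
I_c = πr⁴/4 = π × 0.9⁴/4 = 0.5153 m⁴.
Centre of pressure: y_p = y_c + I_c/(y_c·A) = 3.01 + 0.5153/(3.01 × 2.54469) = 3.01 + 0.0672758 = 3.07728 m along the plane.

h_p = 3.08 m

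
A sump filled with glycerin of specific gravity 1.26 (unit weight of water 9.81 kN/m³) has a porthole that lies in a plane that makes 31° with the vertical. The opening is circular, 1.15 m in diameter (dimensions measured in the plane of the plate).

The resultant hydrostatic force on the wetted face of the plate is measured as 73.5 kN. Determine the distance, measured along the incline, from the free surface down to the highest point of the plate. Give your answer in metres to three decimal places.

y_top ≈ 6.104 m

γ = 1.26 × 9.81 = 12.3606 kN/m³.
A = π(0.575)² = 1.03869 m².
From F = γ·h_c·A, the centroid depth is h_c = 73.5/(12.3606 × 1.03869) = 5.72482 m.
The plate makes 31° with the vertical, i.e. θ = 90° − 31° = 59° to the horizontal. Measuring y along the incline from the free-surface line, vertical depth h = y·sinθ with sinθ = 0.857167.
Along the incline, y_c = h_c/sinθ = 5.72482/0.857167 = 6.67877 m.
The centroid is at the centre, 0.575 m below the top of the plate, so the highest point sits at y_top = 6.67877 − 0.575 = 6.10377 m along the incline.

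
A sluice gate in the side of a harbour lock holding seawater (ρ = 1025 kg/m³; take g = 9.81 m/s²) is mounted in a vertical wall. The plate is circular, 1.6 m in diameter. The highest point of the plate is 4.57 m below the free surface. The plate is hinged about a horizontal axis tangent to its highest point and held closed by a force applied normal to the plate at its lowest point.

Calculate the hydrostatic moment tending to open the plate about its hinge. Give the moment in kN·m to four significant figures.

M ≈ 90.09 kN·m

γ = ρg = 1025 × 9.81 / 1000 = 10.05525 kN/m³.
The centroid is at the centre, 0.8 m below the top of the plate, so the centroid depth is h_c = 4.57 + 0.8 = 5.37 m.
A = π(0.8)² = 2.01062 m².
Resultant F = γ·h_c·A = 10.05525 × 5.37 × 2.01062 = 108.567 kN.
I_c = πr⁴/4 = π × 0.8⁴/4 = 0.321699 m⁴.
Centre of pressure: y_p = y_c + I_c/(y_c·A) = 5.37 + 0.321699/(5.37 × 2.01062) = 5.37 + 0.0297951 = 5.3998 m along the plane.
The resultant acts 0.8 + 0.0297951 = 0.829795 m (along the plate) below the hinge at the top edge, so the moment about the hinge is M = F × 0.829795 = 108.567 × 0.829795 = 90.0884 kN·m.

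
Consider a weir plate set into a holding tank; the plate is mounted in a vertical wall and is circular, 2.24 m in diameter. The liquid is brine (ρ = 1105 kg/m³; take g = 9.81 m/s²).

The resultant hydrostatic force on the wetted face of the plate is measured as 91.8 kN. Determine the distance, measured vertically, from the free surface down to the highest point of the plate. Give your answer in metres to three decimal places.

d_top ≈ 1.029 m

γ = ρg = 1105 × 9.81 / 1000 = 10.84005 kN/m³.
A = π(1.12)² = 3.94081 m².
From F = γ·h_c·A, the centroid depth is h_c = 91.8/(10.84005 × 3.94081) = 2.14895 m.
The centroid is at the centre, 1.12 m below the top of the plate, so the highest point sits at h_top = 2.14895 − 1.12 = 1.02895 m below the surface.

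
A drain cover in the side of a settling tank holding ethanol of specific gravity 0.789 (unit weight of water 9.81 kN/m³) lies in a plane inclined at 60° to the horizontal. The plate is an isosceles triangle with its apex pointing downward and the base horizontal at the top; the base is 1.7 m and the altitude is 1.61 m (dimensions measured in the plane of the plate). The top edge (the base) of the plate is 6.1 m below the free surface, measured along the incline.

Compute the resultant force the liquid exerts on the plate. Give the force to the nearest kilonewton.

F ≈ 61 kN

γ = 0.789 × 9.81 = 7.74009 kN/m³.
Let θ = 60° be the plate's angle to the horizontal; measure y along the incline from where the plane meets the free surface. Vertical depth h = y·sinθ with sinθ = 0.866025.
With the apex down, the centroid sits h/3 = 1.61/3 = 0.536667 m below the base (the top edge), so y_c = 6.1 + 0.536667 = 6.63667 m and h_c = 6.63667 × 0.866025 = 5.74752 m.
A = ½ × 1.7 × 1.61 = 1.3685 m².
Resultant F = γ·h_c·A = 7.74009 × 5.74752 × 1.3685 = 60.8795 kN.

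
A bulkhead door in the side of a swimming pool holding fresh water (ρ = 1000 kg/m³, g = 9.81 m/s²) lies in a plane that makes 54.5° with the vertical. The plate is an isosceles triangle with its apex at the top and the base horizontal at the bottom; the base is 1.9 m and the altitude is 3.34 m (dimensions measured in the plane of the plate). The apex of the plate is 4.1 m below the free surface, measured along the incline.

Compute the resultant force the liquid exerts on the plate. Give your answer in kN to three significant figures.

F ≈ 114 kN

γ = ρg = 1000 × 9.81 = 9810 N/m³ = 9.81 kN/m³.
The plate makes 54.5° with the vertical, i.e. θ = 90° − 54.5° = 35.5° to the horizontal. Measuring y along the incline from the free-surface line, vertical depth h = y·sinθ with sinθ = 0.580703.
With the apex up, the centroid sits 2h/3 = 2 × 3.34/3 = 2.22667 m below the apex, so y_c = 4.1 + 2.22667 = 6.32667 m and h_c = 6.32667 × 0.580703 = 3.67392 m.
A = ½ × 1.9 × 3.34 = 3.173 m².
Resultant F = γ·h_c·A = 9.81 × 3.67392 × 3.173 = 114.359 kN.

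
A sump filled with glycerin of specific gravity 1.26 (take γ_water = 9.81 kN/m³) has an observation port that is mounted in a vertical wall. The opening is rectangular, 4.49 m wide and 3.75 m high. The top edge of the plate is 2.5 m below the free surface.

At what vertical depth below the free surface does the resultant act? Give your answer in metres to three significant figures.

γ = 1.26 × 9.81 = 12.3606 kN/m³.
The centroid lies 3.75/2 = 1.875 m below the top edge, so the centroid depth is h_c = 2.5 + 1.875 = 4.375 m.
A = 4.49 × 3.75 = 16.8375 m².
Resultant F = γ·h_c·A = 12.3606 × 4.375 × 16.8375 = 910.532 kN.
I_c = b·h³/12 = 4.49 × 3.75³/12 = 19.7314 m⁴.
Centre of pressure: y_p = y_c + I_c/(y_c·A) = 4.375 + 19.7314/(4.375 × 16.8375) = 4.375 + 0.267857 = 4.64286 m along the plane.

h_p = 4.64 m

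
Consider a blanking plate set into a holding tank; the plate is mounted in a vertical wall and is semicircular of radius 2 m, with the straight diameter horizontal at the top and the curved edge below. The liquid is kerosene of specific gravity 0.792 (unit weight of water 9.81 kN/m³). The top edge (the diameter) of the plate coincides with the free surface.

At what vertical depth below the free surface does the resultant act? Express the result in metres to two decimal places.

γ = 0.792 × 9.81 = 7.76952 kN/m³.
The centroid of a semicircle lies 4r/(3π) = 0.848826 m from the diameter, here below the top edge, so the centroid depth is h_c = 0.848826 m.
A = πr²/2 = π × 2²/2 = 6.28319 m².
Resultant F = γ·h_c·A = 7.76952 × 0.848826 × 6.28319 = 41.4375 kN.
I_c = (π/8 − 8/(9π))·r⁴ = 0.109757 × 2⁴ = 1.75611 m⁴.
Centre of pressure: y_p = y_c + I_c/(y_c·A) = 0.848826 + 1.75611/(0.848826 × 6.28319) = 0.848826 + 0.329271 = 1.1781 m along the plane.

h_p = 1.18 m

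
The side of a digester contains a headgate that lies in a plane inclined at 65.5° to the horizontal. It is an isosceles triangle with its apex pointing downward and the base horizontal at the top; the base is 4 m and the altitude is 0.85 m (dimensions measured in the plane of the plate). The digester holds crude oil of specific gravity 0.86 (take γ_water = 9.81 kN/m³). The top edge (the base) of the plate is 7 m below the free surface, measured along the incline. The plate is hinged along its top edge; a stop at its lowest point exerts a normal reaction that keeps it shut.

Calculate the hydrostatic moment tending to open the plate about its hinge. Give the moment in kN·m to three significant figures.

M ≈ 27.5 kN·m

γ = 0.86 × 9.81 = 8.4366 kN/m³.
Let θ = 65.5° be the plate's angle to the horizontal; measure y along the incline from where the plane meets the free surface. Vertical depth h = y·sinθ with sinθ = 0.909961.
With the apex down, the centroid sits h/3 = 0.85/3 = 0.283333 m below the base (the top edge), so y_c = 7 + 0.283333 = 7.28333 m and h_c = 7.28333 × 0.909961 = 6.62755 m.
A = ½ × 4 × 0.85 = 1.7 m².
Resultant F = γ·h_c·A = 8.4366 × 6.62755 × 1.7 = 95.0538 kN.
I_c = b·h³/36 = 4 × 0.85³/36 = 0.0682361 m⁴.
Centre of pressure: y_p = y_c + I_c/(y_c·A) = 7.28333 + 0.0682361/(7.28333 × 1.7) = 7.28333 + 0.00551106 = 7.28884 m along the plane.
The resultant acts 0.283333 + 0.00551106 = 0.288844 m (along the plate) below the hinge at the top edge, so the moment about the hinge is M = F × 0.288844 = 95.0538 × 0.288844 = 27.4557 kN·m.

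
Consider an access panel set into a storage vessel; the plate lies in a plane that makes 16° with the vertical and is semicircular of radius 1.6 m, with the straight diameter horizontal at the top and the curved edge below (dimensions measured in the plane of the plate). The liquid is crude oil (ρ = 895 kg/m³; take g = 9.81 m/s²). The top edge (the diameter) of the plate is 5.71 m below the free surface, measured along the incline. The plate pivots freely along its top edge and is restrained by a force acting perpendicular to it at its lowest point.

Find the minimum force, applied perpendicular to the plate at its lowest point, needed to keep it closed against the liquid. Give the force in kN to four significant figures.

γ = ρg = 895 × 9.81 / 1000 = 8.77995 kN/m³.
The plate makes 16° with the vertical, i.e. θ = 90° − 16° = 74° to the horizontal. Measuring y along the incline from the free-surface line, vertical depth h = y·sinθ with sinθ = 0.961262.
The centroid of a semicircle lies 4r/(3π) = 0.679061 m from the diameter, here below the top edge, so y_c = 5.71 + 0.679061 = 6.38906 m and h_c = 6.38906 × 0.961262 = 6.14156 m.
A = πr²/2 = π × 1.6²/2 = 4.02124 m².
Resultant F = γ·h_c·A = 8.77995 × 6.14156 × 4.02124 = 216.836 kN.
I_c = (π/8 − 8/(9π))·r⁴ = 0.109757 × 1.6⁴ = 0.719303 m⁴.
Centre of pressure: y_p = y_c + I_c/(y_c·A) = 6.38906 + 0.719303/(6.38906 × 4.02124) = 6.38906 + 0.0279972 = 6.41706 m along the plane.
The resultant acts 0.679061 + 0.0279972 = 0.707058 m (along the plate) below the hinge at the top edge, so the moment about the hinge is M = F × 0.707058 = 216.836 × 0.707058 = 153.316 kN·m.
A normal force at the bottom, 1.6 m from the hinge, must supply this moment: P = 153.316/1.6 = 95.8225 kN.

P ≈ 95.82 kN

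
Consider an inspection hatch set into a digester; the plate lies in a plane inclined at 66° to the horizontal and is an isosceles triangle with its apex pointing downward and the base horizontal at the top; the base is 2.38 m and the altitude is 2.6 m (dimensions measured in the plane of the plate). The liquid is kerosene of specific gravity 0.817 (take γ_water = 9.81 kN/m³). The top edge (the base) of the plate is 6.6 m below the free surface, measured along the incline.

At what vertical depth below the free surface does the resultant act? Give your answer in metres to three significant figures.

γ = 0.817 × 9.81 = 8.01477 kN/m³.
Let θ = 66° be the plate's angle to the horizontal; measure y along the incline from where the plane meets the free surface. Vertical depth h = y·sinθ with sinθ = 0.913545.
With the apex down, the centroid sits h/3 = 2.6/3 = 0.866667 m below the base (the top edge), so y_c = 6.6 + 0.866667 = 7.46667 m and h_c = 7.46667 × 0.913545 = 6.82114 m.
A = ½ × 2.38 × 2.6 = 3.094 m².
Resultant F = γ·h_c·A = 8.01477 × 6.82114 × 3.094 = 169.149 kN.
I_c = b·h³/36 = 2.38 × 2.6³/36 = 1.16197 m⁴.
Centre of pressure: y_p = y_c + I_c/(y_c·A) = 7.46667 + 1.16197/(7.46667 × 3.094) = 7.46667 + 0.0502976 = 7.51697 m along the plane.
Vertically, h_p = y_p·sinθ = 7.51697 × 0.913545 = 6.86709 m.

h_p = 6.87 m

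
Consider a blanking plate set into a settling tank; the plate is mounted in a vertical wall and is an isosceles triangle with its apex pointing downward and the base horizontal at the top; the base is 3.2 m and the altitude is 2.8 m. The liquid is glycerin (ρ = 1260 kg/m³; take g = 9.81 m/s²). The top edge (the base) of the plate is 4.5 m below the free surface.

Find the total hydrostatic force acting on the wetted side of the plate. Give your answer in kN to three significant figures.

F ≈ 301 kN

γ = ρg = 1260 × 9.81 / 1000 = 12.3606 kN/m³.
With the apex down, the centroid sits h/3 = 2.8/3 = 0.933333 m below the base (the top edge), so the centroid depth is h_c = 4.5 + 0.933333 = 5.43333 m.
A = ½ × 3.2 × 2.8 = 4.48 m².
Resultant F = γ·h_c·A = 12.3606 × 5.43333 × 4.48 = 300.873 kN.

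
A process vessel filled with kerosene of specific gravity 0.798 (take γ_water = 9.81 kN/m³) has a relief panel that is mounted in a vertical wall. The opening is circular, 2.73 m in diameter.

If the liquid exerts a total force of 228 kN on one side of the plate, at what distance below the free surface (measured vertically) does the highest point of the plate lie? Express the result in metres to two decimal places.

γ = 0.798 × 9.81 = 7.82838 kN/m³.
A = π(1.365)² = 5.85349 m².
From F = γ·h_c·A, the centroid depth is h_c = 228/(7.82838 × 5.85349) = 4.97563 m.
The centroid is at the centre, 1.365 m below the top of the plate, so the highest point sits at h_top = 4.97563 − 1.365 = 3.61063 m below the surface.

d_top ≈ 3.61 m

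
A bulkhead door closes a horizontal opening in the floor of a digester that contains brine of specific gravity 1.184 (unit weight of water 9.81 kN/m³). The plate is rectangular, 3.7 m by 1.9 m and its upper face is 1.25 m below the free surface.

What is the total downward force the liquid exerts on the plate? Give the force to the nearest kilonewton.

F ≈ 102 kN

γ = 1.184 × 9.81 = 11.61504 kN/m³.
The plate is horizontal, so pressure is uniform at p = γ·h = 11.61504 × 1.25 = 14.5188 kN/m².
A = 3.7 × 1.9 = 7.03 m².
F = p·A = 14.5188 × 7.03 = 102.067 kN.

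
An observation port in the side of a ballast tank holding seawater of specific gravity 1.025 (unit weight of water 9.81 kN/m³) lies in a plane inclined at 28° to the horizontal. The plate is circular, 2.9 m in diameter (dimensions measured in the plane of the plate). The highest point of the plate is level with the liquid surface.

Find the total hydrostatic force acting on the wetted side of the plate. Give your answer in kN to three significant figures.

F ≈ 45.2 kN

γ = 1.025 × 9.81 = 10.05525 kN/m³.
Let θ = 28° be the plate's angle to the horizontal; measure y along the incline from where the plane meets the free surface. Vertical depth h = y·sinθ with sinθ = 0.469472.
The centroid is at the centre, 1.45 m below the top of the plate, so y_c = 1.45 m and h_c = 1.45 × 0.469472 = 0.680734 m.
A = π(1.45)² = 6.6052 m².
Resultant F = γ·h_c·A = 10.05525 × 0.680734 × 6.6052 = 45.2123 kN.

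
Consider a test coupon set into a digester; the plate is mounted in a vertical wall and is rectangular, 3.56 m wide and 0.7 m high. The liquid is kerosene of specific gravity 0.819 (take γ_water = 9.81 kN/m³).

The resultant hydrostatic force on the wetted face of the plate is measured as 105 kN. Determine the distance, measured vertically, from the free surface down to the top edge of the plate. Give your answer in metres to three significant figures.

γ = 0.819 × 9.81 = 8.03439 kN/m³.
A = 3.56 × 0.7 = 2.492 m².
From F = γ·h_c·A, the centroid depth is h_c = 105/(8.03439 × 2.492) = 5.24431 m.
The centroid lies 0.7/2 = 0.35 m below the top edge, so the top edge sits at h_top = 5.24431 − 0.35 = 4.89431 m below the surface.

d_top ≈ 4.89 m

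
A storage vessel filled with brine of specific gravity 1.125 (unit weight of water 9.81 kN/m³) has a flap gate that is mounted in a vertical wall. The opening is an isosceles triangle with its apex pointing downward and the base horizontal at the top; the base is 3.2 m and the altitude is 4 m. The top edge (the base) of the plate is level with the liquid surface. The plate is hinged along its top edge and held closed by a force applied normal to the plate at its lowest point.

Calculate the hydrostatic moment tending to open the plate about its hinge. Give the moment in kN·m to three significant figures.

M ≈ 188 kN·m

γ = 1.125 × 9.81 = 11.03625 kN/m³.
With the apex down, the centroid sits h/3 = 4/3 = 1.33333 m below the base (the top edge), so the centroid depth is h_c = 1.33333 m.
A = ½ × 3.2 × 4 = 6.4 m².
Resultant F = γ·h_c·A = 11.03625 × 1.33333 × 6.4 = 94.1758 kN.
I_c = b·h³/36 = 3.2 × 4³/36 = 5.68889 m⁴.
Centre of pressure: y_p = y_c + I_c/(y_c·A) = 1.33333 + 5.68889/(1.33333 × 6.4) = 1.33333 + 0.666668 = 2 m along the plane.
The resultant acts 1.33333 + 0.666668 = 2 m (along the plate) below the hinge at the top edge, so the moment about the hinge is M = F × 2 = 94.1758 × 2 = 188.352 kN·m.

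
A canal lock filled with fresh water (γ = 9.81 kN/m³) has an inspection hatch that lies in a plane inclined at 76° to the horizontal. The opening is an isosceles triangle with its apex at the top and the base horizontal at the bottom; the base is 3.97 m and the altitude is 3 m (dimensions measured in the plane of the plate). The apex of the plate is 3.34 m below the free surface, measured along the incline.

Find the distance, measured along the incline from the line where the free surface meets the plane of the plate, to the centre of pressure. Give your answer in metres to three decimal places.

γ = 9.81 kN/m³.
Let θ = 76° be the plate's angle to the horizontal; measure y along the incline from where the plane meets the free surface. Vertical depth h = y·sinθ with sinθ = 0.970296.
With the apex up, the centroid sits 2h/3 = 2 × 3/3 = 2 m below the apex, so y_c = 3.34 + 2 = 5.34 m and h_c = 5.34 × 0.970296 = 5.18138 m.
A = ½ × 3.97 × 3 = 5.955 m².
Resultant F = γ·h_c·A = 9.81 × 5.18138 × 5.955 = 302.689 kN.
I_c = b·h³/36 = 3.97 × 3³/36 = 2.9775 m⁴.
Centre of pressure: y_p = y_c + I_c/(y_c·A) = 5.34 + 2.9775/(5.34 × 5.955) = 5.34 + 0.093633 = 5.43363 m along the plane.

y_p = 5.434 m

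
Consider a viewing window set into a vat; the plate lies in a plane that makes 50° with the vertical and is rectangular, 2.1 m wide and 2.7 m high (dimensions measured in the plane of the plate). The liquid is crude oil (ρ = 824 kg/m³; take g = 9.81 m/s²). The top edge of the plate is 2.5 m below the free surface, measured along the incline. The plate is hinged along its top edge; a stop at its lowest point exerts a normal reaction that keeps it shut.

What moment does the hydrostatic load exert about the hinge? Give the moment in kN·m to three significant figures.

M ≈ 171 kN·m

γ = ρg = 824 × 9.81 / 1000 = 8.08344 kN/m³.
The plate makes 50° with the vertical, i.e. θ = 90° − 50° = 40° to the horizontal. Measuring y along the incline from the free-surface line, vertical depth h = y·sinθ with sinθ = 0.642788.
The centroid lies 2.7/2 = 1.35 m below the top edge, so y_c = 2.5 + 1.35 = 3.85 m and h_c = 3.85 × 0.642788 = 2.47473 m.
A = 2.1 × 2.7 = 5.67 m².
Resultant F = γ·h_c·A = 8.08344 × 2.47473 × 5.67 = 113.425 kN.
I_c = b·h³/12 = 2.1 × 2.7³/12 = 3.44453 m⁴.
Centre of pressure: y_p = y_c + I_c/(y_c·A) = 3.85 + 3.44453/(3.85 × 5.67) = 3.85 + 0.157792 = 4.00779 m along the plane.
The resultant acts 1.35 + 0.157792 = 1.50779 m (along the plate) below the hinge at the top edge, so the moment about the hinge is M = F × 1.50779 = 113.425 × 1.50779 = 171.021 kN·m.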